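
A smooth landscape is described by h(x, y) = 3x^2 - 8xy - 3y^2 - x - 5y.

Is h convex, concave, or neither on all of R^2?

h is quadratic, so its Hessian is the constant matrix H = [[6, -8], [-8, -6]].
det(H) = -100, tr(H) = 0.
det(H) < 0, so H is indefinite: neither convex nor concave.

neither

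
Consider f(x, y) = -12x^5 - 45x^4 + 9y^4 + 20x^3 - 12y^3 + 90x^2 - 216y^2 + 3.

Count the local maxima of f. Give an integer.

f separates as a function of x plus a function of y, so ∇f=0 decouples.
∂f/∂x = -60x(x - 1)(x + 1)(x + 3) = 0 at x ∈ {-3, -1, 0, 1}; ∂f/∂y = 36y(y - 4)(y + 3) = 0 at y ∈ {-3, 0, 4}.
The Hessian is diagonal: diag(f_xx, f_yy). Second derivatives: f_xx(-3)=1440, f_xx(-1)=-240, f_xx(0)=180, f_xx(1)=-480; f_yy(-3)=756, f_yy(0)=-432, f_yy(4)=1008.
Local maxima occur where both diagonal entries negative: (-1, 0), (1, 0). Count: 2.

2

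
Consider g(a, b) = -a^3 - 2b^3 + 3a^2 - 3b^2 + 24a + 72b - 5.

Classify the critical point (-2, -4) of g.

local minimum

The mixed partial ∂²g/∂a∂b is 0, so the Hessian at any point is diag(g_aa, g_bb) = diag(6(-a + 1), -6(2b + 1)).
At (-2, -4): H = diag(18, 42).
Both eigenvalues are positive, so H is positive definite: a local minimum.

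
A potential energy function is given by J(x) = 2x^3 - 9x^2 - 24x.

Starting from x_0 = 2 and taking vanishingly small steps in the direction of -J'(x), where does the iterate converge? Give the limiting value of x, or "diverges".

J'(x) = 6(x - 4)(x + 1), so J'(2) = -36.
Gradient descent moves in the -J' direction, i.e. x is increasing.
The nearest critical point in that direction is x = 4, where J'' = 30 > 0 (a local minimum). The iterate converges there.

4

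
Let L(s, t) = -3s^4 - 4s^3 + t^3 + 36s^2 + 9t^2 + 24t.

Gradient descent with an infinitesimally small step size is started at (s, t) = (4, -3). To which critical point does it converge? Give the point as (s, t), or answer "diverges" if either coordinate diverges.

L is separable, so gradient descent decouples: s follows -∂L/∂s, t follows -∂L/∂t.
∂L/∂s = -12s(s - 2)(s + 3); at s=4 this is -672, so s increases.
∂L/∂t = 3(t + 2)(t + 4); at t=-3 this is -3, so t increases.
The s-coordinate has no critical point in that direction and runs off to infinity.

diverges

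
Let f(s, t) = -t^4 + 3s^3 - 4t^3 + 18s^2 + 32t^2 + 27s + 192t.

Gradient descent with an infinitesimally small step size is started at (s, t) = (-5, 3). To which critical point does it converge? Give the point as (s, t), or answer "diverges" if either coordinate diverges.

f is separable, so gradient descent decouples: s follows -∂f/∂s, t follows -∂f/∂t.
∂f/∂s = 9(s + 1)(s + 3); at s=-5 this is 72, so s decreases.
∂f/∂t = -4(t - 4)(t + 3)(t + 4); at t=3 this is 168, so t decreases.
The s-coordinate has no critical point in that direction and runs off to infinity.

diverges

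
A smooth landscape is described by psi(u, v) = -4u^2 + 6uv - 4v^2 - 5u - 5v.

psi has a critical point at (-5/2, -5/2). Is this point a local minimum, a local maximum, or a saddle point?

The Hessian of psi is constant: H = [[-8, 6], [6, -8]].
det(H) = (-8)·(-8) − 6² = 28.
det(H) > 0 and tr(H) = -16 < 0, so H is negative definite and the point is a local maximum.

local maximum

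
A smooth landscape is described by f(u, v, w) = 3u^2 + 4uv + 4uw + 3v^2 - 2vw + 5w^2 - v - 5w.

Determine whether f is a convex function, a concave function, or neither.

f is quadratic, so its Hessian is the constant matrix H = [[6, 4, 4], [4, 6, -2], [4, -2, 10]].
Leading principal minors: 6, 20, 16.
All positive ⇒ H ≻ 0 ⇒ convex.

convex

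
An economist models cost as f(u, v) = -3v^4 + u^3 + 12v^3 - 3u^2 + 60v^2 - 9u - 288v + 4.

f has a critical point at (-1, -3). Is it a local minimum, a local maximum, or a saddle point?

The mixed partial ∂²f/∂u∂v is 0, so the Hessian at any point is diag(f_uu, f_vv) = diag(6(u - 1), 12(-3v^2 + 6v + 10)).
At (-1, -3): H = diag(-12, -420).
Both eigenvalues are negative, so H is negative definite: a local maximum.

local maximum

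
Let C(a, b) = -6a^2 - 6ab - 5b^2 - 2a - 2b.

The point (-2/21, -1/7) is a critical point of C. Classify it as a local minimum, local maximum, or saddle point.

The Hessian of C is constant: H = [[-12, -6], [-6, -10]].
det(H) = (-12)·(-10) − (-6)² = 84.
det(H) > 0 and tr(H) = -22 < 0, so H is negative definite and the point is a local maximum.

local maximum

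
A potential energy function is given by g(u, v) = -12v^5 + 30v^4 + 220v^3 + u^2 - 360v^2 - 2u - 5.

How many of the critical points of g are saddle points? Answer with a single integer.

2

g separates as a function of u plus a function of v, so ∇g=0 decouples.
∂g/∂u = 2(u - 1) = 0 at u ∈ {1}; ∂g/∂v = -60v(v - 4)(v - 1)(v + 3) = 0 at v ∈ {-3, 0, 1, 4}.
The Hessian is diagonal: diag(g_uu, g_vv). Second derivatives: g_uu(1)=2; g_vv(-3)=5040, g_vv(0)=-720, g_vv(1)=720, g_vv(4)=-5040.
Saddle points occur where the two diagonal entries have opposite signs: (1, 0), (1, 4). Count: 2.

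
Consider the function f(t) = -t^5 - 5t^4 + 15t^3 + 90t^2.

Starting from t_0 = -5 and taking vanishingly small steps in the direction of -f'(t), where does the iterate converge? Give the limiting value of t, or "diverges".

-4

f'(t) = -5t(t - 3)(t + 3)(t + 4), so f'(-5) = -400.
Gradient descent moves in the -f' direction, i.e. t is increasing.
The nearest critical point in that direction is t = -4, where f'' = 140 > 0 (a local minimum). The iterate converges there.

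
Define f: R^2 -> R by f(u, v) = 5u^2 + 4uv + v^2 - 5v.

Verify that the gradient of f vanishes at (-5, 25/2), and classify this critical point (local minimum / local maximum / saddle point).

local minimum

∇f = (10u + 4v, 4u + 2v - 5); substituting (-5, 25/2) gives ∇f = (0, 0), so (-5, 25/2) is indeed a critical point.
The Hessian of f is constant: H = [[10, 4], [4, 2]].
det(H) = 10·2 − 4² = 4.
det(H) > 0 and tr(H) = 12 > 0, so H is positive definite and the point is a local minimum.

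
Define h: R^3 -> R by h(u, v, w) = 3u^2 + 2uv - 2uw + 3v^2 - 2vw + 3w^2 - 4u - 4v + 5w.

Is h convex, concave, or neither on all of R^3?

convex

h is quadratic, so its Hessian is the constant matrix H = [[6, 2, -2], [2, 6, -2], [-2, -2, 6]].
Leading principal minors: 6, 32, 160.
All positive ⇒ H ≻ 0 ⇒ convex.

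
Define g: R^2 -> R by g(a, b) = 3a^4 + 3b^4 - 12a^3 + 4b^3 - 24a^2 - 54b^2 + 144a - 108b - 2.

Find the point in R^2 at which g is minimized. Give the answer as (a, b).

g(a,b) separates as P(a) + Q(b) − 2, so its minimum is min P + min Q − 2.
P'(a) = 12(a - 3)(a - 2)(a + 2) vanishes at a ∈ {-2, 2, 3}; Q'(b) = 12(b - 3)(b + 1)(b + 3) vanishes at b ∈ {-3, -1, 3}.
Local minima of P (where P''>0): P(-2)=-240, P(3)=135. Local minima of Q: Q(-3)=-27, Q(3)=-459.
So the global minimum of g is P(-2) + Q(3) − 2 = -240 − 459 − 2 = -701, attained at (-2, 3).

(-2, 3)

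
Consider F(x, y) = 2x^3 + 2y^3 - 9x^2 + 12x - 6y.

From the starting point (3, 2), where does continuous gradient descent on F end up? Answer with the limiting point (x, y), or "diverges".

F is separable, so gradient descent decouples: x follows -∂F/∂x, y follows -∂F/∂y.
∂F/∂x = 6(x - 2)(x - 1); at x=3 this is 12, so x decreases.
∂F/∂y = 6(y - 1)(y + 1); at y=2 this is 18, so y decreases.
x converges to its nearest critical value 2 (a local min of the x-part); y converges to 1. The iterate converges to (2, 1).

(2, 1)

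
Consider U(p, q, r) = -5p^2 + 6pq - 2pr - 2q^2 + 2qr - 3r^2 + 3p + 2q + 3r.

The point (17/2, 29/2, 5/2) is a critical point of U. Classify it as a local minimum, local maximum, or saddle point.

local maximum

The Hessian is constant: H = [[-10, 6, -2], [6, -4, 2], [-2, 2, -6]].
Leading principal minors: Δ₁ = -10, Δ₂ = 4, Δ₃ = -16.
The minors alternate sign starting negative (−, +, −), so H is negative definite: a local maximum.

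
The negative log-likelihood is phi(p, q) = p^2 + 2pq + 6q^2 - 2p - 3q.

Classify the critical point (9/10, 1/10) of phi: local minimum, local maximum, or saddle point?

local minimum

The Hessian of phi is constant: H = [[2, 2], [2, 12]].
det(H) = 2·12 − 2² = 20.
det(H) > 0 and tr(H) = 14 > 0, so H is positive definite and the point is a local minimum.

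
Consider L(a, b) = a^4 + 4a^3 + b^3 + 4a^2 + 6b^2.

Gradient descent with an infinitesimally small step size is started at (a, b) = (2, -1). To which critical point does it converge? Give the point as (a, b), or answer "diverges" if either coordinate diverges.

L is separable, so gradient descent decouples: a follows -∂L/∂a, b follows -∂L/∂b.
∂L/∂a = 4a(a + 1)(a + 2); at a=2 this is 96, so a decreases.
∂L/∂b = 3b(b + 4); at b=-1 this is -9, so b increases.
a converges to its nearest critical value 0 (a local min of the a-part); b converges to 0. The iterate converges to (0, 0).

(0, 0)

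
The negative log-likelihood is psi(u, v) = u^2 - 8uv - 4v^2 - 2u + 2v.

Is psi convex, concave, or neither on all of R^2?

psi is quadratic, so its Hessian is the constant matrix H = [[2, -8], [-8, -8]].
det(H) = -80, tr(H) = -6.
det(H) < 0, so H is indefinite: neither convex nor concave.

neither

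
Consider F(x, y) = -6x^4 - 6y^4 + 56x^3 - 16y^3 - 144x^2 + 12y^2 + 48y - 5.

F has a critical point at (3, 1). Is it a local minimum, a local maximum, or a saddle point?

The mixed partial ∂²F/∂x∂y is 0, so the Hessian at any point is diag(F_xx, F_yy) = diag(24(-3x^2 + 14x - 12), 24(-3y^2 - 4y + 1)).
At (3, 1): H = diag(72, -144).
The eigenvalues have opposite signs, so H is indefinite: a saddle point.

saddle point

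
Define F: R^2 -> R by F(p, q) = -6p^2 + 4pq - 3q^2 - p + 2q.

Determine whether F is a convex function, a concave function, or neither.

F is quadratic, so its Hessian is the constant matrix H = [[-12, 4], [4, -6]].
det(H) = 56, tr(H) = -18.
det(H) > 0 and tr(H) < 0, so H is negative definite everywhere: concave.

concave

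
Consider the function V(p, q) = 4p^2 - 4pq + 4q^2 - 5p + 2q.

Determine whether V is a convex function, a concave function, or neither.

V is quadratic, so its Hessian is the constant matrix H = [[8, -4], [-4, 8]].
det(H) = 48, tr(H) = 16.
det(H) > 0 and tr(H) > 0, so H is positive definite everywhere: convex.

convex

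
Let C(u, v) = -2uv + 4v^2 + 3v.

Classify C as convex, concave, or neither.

neither

C is quadratic, so its Hessian is the constant matrix H = [[0, -2], [-2, 8]].
det(H) = -4, tr(H) = 8.
det(H) < 0, so H is indefinite: neither convex nor concave.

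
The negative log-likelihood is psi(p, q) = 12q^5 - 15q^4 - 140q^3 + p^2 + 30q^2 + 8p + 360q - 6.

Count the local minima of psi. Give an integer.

2

psi separates as a function of p plus a function of q, so ∇psi=0 decouples.
∂psi/∂p = 2(p + 4) = 0 at p ∈ {-4}; ∂psi/∂q = 60(q - 3)(q - 1)(q + 1)(q + 2) = 0 at q ∈ {-2, -1, 1, 3}.
The Hessian is diagonal: diag(psi_pp, psi_qq). Second derivatives: psi_pp(-4)=2; psi_qq(-2)=-900, psi_qq(-1)=480, psi_qq(1)=-720, psi_qq(3)=2400.
Local minima occur where both diagonal entries positive: (-4, -1), (-4, 3). Count: 2.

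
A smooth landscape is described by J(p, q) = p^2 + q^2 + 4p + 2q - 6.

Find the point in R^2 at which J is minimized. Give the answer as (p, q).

J(p,q) separates as A(p) + B(q) − 6, so its minimum is min A + min B − 6.
A'(p) = 2p + 4 vanishes at p ∈ {-2}; B'(q) = 2q + 2 vanishes at q ∈ {-1}.
Local minima of A (where A''>0): A(-2)=-4. Local minima of B: B(-1)=-1.
So the global minimum of J is A(-2) + B(-1) − 6 = -4 − 1 − 6 = -11, attained at (-2, -1).

(-2, -1)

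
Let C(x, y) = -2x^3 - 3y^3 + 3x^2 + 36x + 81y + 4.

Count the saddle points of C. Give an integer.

2

C separates as a function of x plus a function of y, so ∇C=0 decouples.
∂C/∂x = -6(x - 3)(x + 2) = 0 at x ∈ {-2, 3}; ∂C/∂y = -9(y - 3)(y + 3) = 0 at y ∈ {-3, 3}.
The Hessian is diagonal: diag(C_xx, C_yy). Second derivatives: C_xx(-2)=30, C_xx(3)=-30; C_yy(-3)=54, C_yy(3)=-54.
Saddle points occur where the two diagonal entries have opposite signs: (-2, 3), (3, -3). Count: 2.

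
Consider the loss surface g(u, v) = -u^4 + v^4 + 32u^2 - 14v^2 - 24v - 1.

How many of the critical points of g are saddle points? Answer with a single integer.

5

g separates as a function of u plus a function of v, so ∇g=0 decouples.
∂g/∂u = -4u(u - 4)(u + 4) = 0 at u ∈ {-4, 0, 4}; ∂g/∂v = 4(v - 3)(v + 1)(v + 2) = 0 at v ∈ {-2, -1, 3}.
The Hessian is diagonal: diag(g_uu, g_vv). Second derivatives: g_uu(-4)=-128, g_uu(0)=64, g_uu(4)=-128; g_vv(-2)=20, g_vv(-1)=-16, g_vv(3)=80.
Saddle points occur where the two diagonal entries have opposite signs: (-4, -2), (-4, 3), (0, -1), (4, -2), (4, 3). Count: 5.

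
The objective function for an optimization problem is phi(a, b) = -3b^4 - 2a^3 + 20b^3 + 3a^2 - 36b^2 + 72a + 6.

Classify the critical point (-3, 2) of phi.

local minimum

The mixed partial ∂²phi/∂a∂b is 0, so the Hessian at any point is diag(phi_aa, phi_bb) = diag(6(-2a + 1), 12(-3b^2 + 10b - 6)).
At (-3, 2): H = diag(42, 24).
Both eigenvalues are positive, so H is positive definite: a local minimum.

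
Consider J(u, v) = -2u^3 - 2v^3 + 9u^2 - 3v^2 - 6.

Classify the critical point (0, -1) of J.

local minimum

The mixed partial ∂²J/∂u∂v is 0, so the Hessian at any point is diag(J_uu, J_vv) = diag(6(-2u + 3), -6(2v + 1)).
At (0, -1): H = diag(18, 6).
Both eigenvalues are positive, so H is positive definite: a local minimum.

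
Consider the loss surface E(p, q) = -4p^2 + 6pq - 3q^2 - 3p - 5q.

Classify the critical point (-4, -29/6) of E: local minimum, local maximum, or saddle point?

local maximum

The Hessian of E is constant: H = [[-8, 6], [6, -6]].
det(H) = (-8)·(-6) − 6² = 12.
det(H) > 0 and tr(H) = -14 < 0, so H is negative definite and the point is a local maximum.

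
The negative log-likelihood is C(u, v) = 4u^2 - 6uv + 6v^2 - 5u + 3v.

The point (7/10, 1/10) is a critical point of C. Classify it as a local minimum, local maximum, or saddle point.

local minimum

The Hessian of C is constant: H = [[8, -6], [-6, 12]].
det(H) = 8·12 − (-6)² = 60.
det(H) > 0 and tr(H) = 20 > 0, so H is positive definite and the point is a local minimum.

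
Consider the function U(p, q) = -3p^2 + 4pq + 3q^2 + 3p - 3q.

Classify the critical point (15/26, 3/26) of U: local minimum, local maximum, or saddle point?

The Hessian of U is constant: H = [[-6, 4], [4, 6]].
det(H) = (-6)·6 − 4² = -52.
Since det(H) < 0, H is indefinite and the critical point is a saddle point.

saddle point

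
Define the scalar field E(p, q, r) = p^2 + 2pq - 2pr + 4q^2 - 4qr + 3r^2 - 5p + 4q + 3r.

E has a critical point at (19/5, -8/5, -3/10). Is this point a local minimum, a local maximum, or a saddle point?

local minimum

The Hessian is constant: H = [[2, 2, -2], [2, 8, -4], [-2, -4, 6]].
Leading principal minors: Δ₁ = 2, Δ₂ = 12, Δ₃ = 40.
All leading minors are positive, so H is positive definite: a local minimum.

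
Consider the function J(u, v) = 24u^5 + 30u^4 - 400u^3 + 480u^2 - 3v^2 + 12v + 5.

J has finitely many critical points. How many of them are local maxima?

2

J separates as a function of u plus a function of v, so ∇J=0 decouples.
∂J/∂u = 120u(u - 2)(u - 1)(u + 4) = 0 at u ∈ {-4, 0, 1, 2}; ∂J/∂v = -6(v - 2) = 0 at v ∈ {2}.
The Hessian is diagonal: diag(J_uu, J_vv). Second derivatives: J_uu(-4)=-14400, J_uu(0)=960, J_uu(1)=-600, J_uu(2)=1440; J_vv(2)=-6.
Local maxima occur where both diagonal entries negative: (-4, 2), (1, 2). Count: 2.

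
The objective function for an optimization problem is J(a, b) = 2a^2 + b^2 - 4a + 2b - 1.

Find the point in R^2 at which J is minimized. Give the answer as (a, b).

(1, -1)

J(a,b) separates as P(a) + Q(b) − 1, so its minimum is min P + min Q − 1.
P'(a) = 4a - 4 vanishes at a ∈ {1}; Q'(b) = 2b + 2 vanishes at b ∈ {-1}.
Local minima of P (where P''>0): P(1)=-2. Local minima of Q: Q(-1)=-1.
So the global minimum of J is P(1) + Q(-1) − 1 = -2 − 1 − 1 = -4, attained at (1, -1).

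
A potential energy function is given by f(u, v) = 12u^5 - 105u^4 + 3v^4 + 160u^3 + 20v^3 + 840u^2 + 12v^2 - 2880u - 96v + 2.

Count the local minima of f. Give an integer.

4

f separates as a function of u plus a function of v, so ∇f=0 decouples.
∂f/∂u = 60(u - 4)(u - 3)(u - 2)(u + 2) = 0 at u ∈ {-2, 2, 3, 4}; ∂f/∂v = 12(v - 1)(v + 2)(v + 4) = 0 at v ∈ {-4, -2, 1}.
The Hessian is diagonal: diag(f_uu, f_vv). Second derivatives: f_uu(-2)=-7200, f_uu(2)=480, f_uu(3)=-300, f_uu(4)=720; f_vv(-4)=120, f_vv(-2)=-72, f_vv(1)=180.
Local minima occur where both diagonal entries positive: (2, -4), (2, 1), (4, -4), (4, 1). Count: 4.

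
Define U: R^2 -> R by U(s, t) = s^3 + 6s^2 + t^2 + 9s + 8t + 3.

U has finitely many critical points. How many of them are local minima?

U separates as a function of s plus a function of t, so ∇U=0 decouples.
∂U/∂s = 3(s + 1)(s + 3) = 0 at s ∈ {-3, -1}; ∂U/∂t = 2(t + 4) = 0 at t ∈ {-4}.
The Hessian is diagonal: diag(U_ss, U_tt). Second derivatives: U_ss(-3)=-6, U_ss(-1)=6; U_tt(-4)=2.
Local minima occur where both diagonal entries positive: (-1, -4). Count: 1.

1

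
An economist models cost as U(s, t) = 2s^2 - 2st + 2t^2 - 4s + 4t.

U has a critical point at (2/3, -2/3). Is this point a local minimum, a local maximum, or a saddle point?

local minimum

The Hessian of U is constant: H = [[4, -2], [-2, 4]].
det(H) = 4·4 − (-2)² = 12.
det(H) > 0 and tr(H) = 8 > 0, so H is positive definite and the point is a local minimum.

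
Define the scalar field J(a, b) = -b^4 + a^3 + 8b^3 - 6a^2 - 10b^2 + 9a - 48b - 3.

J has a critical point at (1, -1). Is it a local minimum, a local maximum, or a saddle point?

The mixed partial ∂²J/∂a∂b is 0, so the Hessian at any point is diag(J_aa, J_bb) = diag(6(a - 2), 4(-3b^2 + 12b - 5)).
At (1, -1): H = diag(-6, -80).
Both eigenvalues are negative, so H is negative definite: a local maximum.

local maximum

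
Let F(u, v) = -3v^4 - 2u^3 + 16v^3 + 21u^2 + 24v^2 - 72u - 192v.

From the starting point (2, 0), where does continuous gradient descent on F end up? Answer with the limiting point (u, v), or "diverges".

(3, 2)

F is separable, so gradient descent decouples: u follows -∂F/∂u, v follows -∂F/∂v.
∂F/∂u = -6(u - 4)(u - 3); at u=2 this is -12, so u increases.
∂F/∂v = -12(v - 4)(v - 2)(v + 2); at v=0 this is -192, so v increases.
u converges to its nearest critical value 3 (a local min of the u-part); v converges to 2. The iterate converges to (3, 2).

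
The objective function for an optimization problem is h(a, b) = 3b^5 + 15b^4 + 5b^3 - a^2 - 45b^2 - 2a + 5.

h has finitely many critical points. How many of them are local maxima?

2

h separates as a function of a plus a function of b, so ∇h=0 decouples.
∂h/∂a = -2(a + 1) = 0 at a ∈ {-1}; ∂h/∂b = 15b(b - 1)(b + 2)(b + 3) = 0 at b ∈ {-3, -2, 0, 1}.
The Hessian is diagonal: diag(h_aa, h_bb). Second derivatives: h_aa(-1)=-2; h_bb(-3)=-180, h_bb(-2)=90, h_bb(0)=-90, h_bb(1)=180.
Local maxima occur where both diagonal entries negative: (-1, -3), (-1, 0). Count: 2.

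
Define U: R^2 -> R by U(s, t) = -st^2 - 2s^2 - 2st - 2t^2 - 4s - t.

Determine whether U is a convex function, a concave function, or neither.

The term -st^2 is cubic, so the Hessian is not constant.
∂²U/∂t² = -2s - 4, which takes both signs as s varies (negative for sufficiently large s). A diagonal entry of the Hessian changing sign means the Hessian is neither positive- nor negative-semidefinite on all of R^2.

neither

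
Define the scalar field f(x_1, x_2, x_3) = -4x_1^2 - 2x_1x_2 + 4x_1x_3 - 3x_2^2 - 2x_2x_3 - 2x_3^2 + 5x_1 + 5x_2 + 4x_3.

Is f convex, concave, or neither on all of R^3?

concave

f is quadratic, so its Hessian is the constant matrix H = [[-8, -2, 4], [-2, -6, -2], [4, -2, -4]].
Leading principal minors: -8, 44, -16.
Signs alternate −, +, − ⇒ H ≺ 0 ⇒ concave.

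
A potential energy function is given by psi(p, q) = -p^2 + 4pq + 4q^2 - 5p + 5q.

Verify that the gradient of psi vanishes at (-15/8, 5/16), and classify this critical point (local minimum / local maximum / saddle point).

∇psi = (-2p + 4q - 5, 4p + 8q + 5); substituting (-15/8, 5/16) gives ∇psi = (0, 0), so (-15/8, 5/16) is indeed a critical point.
The Hessian of psi is constant: H = [[-2, 4], [4, 8]].
det(H) = (-2)·8 − 4² = -32.
Since det(H) < 0, H is indefinite and the critical point is a saddle point.

saddle point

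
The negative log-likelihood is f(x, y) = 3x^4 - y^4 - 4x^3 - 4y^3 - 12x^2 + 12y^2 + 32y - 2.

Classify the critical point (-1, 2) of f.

The mixed partial ∂²f/∂x∂y is 0, so the Hessian at any point is diag(f_xx, f_yy) = diag(12(3x^2 - 2x - 2), 12(-y^2 - 2y + 2)).
At (-1, 2): H = diag(36, -72).
The eigenvalues have opposite signs, so H is indefinite: a saddle point.

saddle point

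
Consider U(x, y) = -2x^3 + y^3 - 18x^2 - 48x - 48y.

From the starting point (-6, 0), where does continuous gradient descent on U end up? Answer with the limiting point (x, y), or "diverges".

U is separable, so gradient descent decouples: x follows -∂U/∂x, y follows -∂U/∂y.
∂U/∂x = -6(x + 2)(x + 4); at x=-6 this is -48, so x increases.
∂U/∂y = 3(y - 4)(y + 4); at y=0 this is -48, so y increases.
x converges to its nearest critical value -4 (a local min of the x-part); y converges to 4. The iterate converges to (-4, 4).

(-4, 4)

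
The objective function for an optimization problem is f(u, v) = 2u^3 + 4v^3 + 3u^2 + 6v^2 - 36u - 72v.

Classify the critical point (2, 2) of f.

local minimum

The mixed partial ∂²f/∂u∂v is 0, so the Hessian at any point is diag(f_uu, f_vv) = diag(6(2u + 1), 12(2v + 1)).
At (2, 2): H = diag(30, 60).
Both eigenvalues are positive, so H is positive definite: a local minimum.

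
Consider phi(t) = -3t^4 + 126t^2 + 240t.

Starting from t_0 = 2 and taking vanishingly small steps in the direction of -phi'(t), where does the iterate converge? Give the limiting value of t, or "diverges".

-1

phi'(t) = -12(t - 5)(t + 1)(t + 4), so phi'(2) = 648.
Gradient descent moves in the -phi' direction, i.e. t is decreasing.
The nearest critical point in that direction is t = -1, where phi'' = 216 > 0 (a local minimum). The iterate converges there.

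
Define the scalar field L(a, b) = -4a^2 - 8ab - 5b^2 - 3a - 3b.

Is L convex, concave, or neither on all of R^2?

L is quadratic, so its Hessian is the constant matrix H = [[-8, -8], [-8, -10]].
det(H) = 16, tr(H) = -18.
det(H) > 0 and tr(H) < 0, so H is negative definite everywhere: concave.

concave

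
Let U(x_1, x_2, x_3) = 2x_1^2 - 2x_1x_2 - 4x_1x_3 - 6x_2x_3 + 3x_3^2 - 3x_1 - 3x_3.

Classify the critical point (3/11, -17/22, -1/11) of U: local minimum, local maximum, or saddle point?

The Hessian is constant: H = [[4, -2, -4], [-2, 0, -6], [-4, -6, 6]].
Leading principal minors: Δ₁ = 4, Δ₂ = -4, Δ₃ = -264.
The minors fit neither the all-positive nor the alternating-sign pattern, so H is indefinite: a saddle point.

saddle point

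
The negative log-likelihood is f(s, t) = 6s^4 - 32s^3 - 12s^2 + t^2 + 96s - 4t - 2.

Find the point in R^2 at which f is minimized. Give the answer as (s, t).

(4, 2)

f(s,t) separates as P(s) + Q(t) − 2, so its minimum is min P + min Q − 2.
P'(s) = 24(s - 4)(s - 1)(s + 1) vanishes at s ∈ {-1, 1, 4}; Q'(t) = 2(t - 2) vanishes at t ∈ {2}.
Local minima of P (where P''>0): P(-1)=-70, P(4)=-320. Local minima of Q: Q(2)=-4.
So the global minimum of f is P(4) + Q(2) − 2 = -320 − 4 − 2 = -326, attained at (4, 2).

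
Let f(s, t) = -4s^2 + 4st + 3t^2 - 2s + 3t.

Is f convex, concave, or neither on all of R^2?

neither

f is quadratic, so its Hessian is the constant matrix H = [[-8, 4], [4, 6]].
det(H) = -64, tr(H) = -2.
det(H) < 0, so H is indefinite: neither convex nor concave.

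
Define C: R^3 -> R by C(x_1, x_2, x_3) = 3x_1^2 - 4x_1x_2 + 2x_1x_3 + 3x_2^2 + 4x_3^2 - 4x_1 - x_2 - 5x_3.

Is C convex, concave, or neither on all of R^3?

convex

C is quadratic, so its Hessian is the constant matrix H = [[6, -4, 2], [-4, 6, 0], [2, 0, 8]].
Leading principal minors: 6, 20, 136.
All positive ⇒ H ≻ 0 ⇒ convex.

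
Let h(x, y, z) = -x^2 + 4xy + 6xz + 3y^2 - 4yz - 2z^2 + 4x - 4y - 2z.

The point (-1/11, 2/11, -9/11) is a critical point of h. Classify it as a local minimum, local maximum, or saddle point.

The Hessian is constant: H = [[-2, 4, 6], [4, 6, -4], [6, -4, -4]].
Leading principal minors: Δ₁ = -2, Δ₂ = -28, Δ₃ = -264.
The minors fit neither the all-positive nor the alternating-sign pattern, so H is indefinite: a saddle point.

saddle point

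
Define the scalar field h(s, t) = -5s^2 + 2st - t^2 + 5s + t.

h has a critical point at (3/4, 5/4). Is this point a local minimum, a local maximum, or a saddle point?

local maximum

The Hessian of h is constant: H = [[-10, 2], [2, -2]].
det(H) = (-10)·(-2) − 2² = 16.
det(H) > 0 and tr(H) = -12 < 0, so H is negative definite and the point is a local maximum.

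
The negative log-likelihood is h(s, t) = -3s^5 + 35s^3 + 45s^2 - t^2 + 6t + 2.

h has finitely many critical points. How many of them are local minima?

h separates as a function of s plus a function of t, so ∇h=0 decouples.
∂h/∂s = -15s(s - 3)(s + 1)(s + 2) = 0 at s ∈ {-2, -1, 0, 3}; ∂h/∂t = -2(t - 3) = 0 at t ∈ {3}.
The Hessian is diagonal: diag(h_ss, h_tt). Second derivatives: h_ss(-2)=150, h_ss(-1)=-60, h_ss(0)=90, h_ss(3)=-900; h_tt(3)=-2.
Local minima occur where both diagonal entries positive: none. Count: 0.

0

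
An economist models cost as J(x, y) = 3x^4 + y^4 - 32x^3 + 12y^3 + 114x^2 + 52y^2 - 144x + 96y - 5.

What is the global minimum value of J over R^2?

J(x,y) separates as P(x) + Q(y) − 5, so its minimum is min P + min Q − 5.
P'(x) = 12(x - 4)(x - 3)(x - 1) vanishes at x ∈ {1, 3, 4}; Q'(y) = 4(y + 2)(y + 3)(y + 4) vanishes at y ∈ {-4, -3, -2}.
Local minima of P (where P''>0): P(1)=-59, P(4)=-32. Local minima of Q: Q(-4)=-64, Q(-2)=-64.
So the global minimum of J is P(1) + Q(-4) − 5 = -59 − 64 − 5 = -128, attained at (1, -4).

-128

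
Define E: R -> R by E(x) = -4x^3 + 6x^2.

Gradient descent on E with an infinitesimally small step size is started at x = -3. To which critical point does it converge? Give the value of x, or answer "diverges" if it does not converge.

0

E'(x) = -12x(x - 1), so E'(-3) = -144.
Gradient descent moves in the -E' direction, i.e. x is increasing.
The nearest critical point in that direction is x = 0, where E'' = 12 > 0 (a local minimum). The iterate converges there.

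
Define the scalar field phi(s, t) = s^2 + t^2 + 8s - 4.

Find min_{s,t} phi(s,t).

-20

phi(s,t) separates as P(s) + Q(t) − 4, so its minimum is min P + min Q − 4.
P'(s) = 2s + 8 vanishes at s ∈ {-4}; Q'(t) = 2t vanishes at t ∈ {0}.
Local minima of P (where P''>0): P(-4)=-16. Local minima of Q: Q(0)=0.
So the global minimum of phi is P(-4) + Q(0) − 4 = -16 + 0 − 4 = -20, attained at (-4, 0).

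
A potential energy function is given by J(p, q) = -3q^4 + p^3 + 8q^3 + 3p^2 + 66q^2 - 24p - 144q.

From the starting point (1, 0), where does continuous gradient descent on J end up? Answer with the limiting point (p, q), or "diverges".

J is separable, so gradient descent decouples: p follows -∂J/∂p, q follows -∂J/∂q.
∂J/∂p = 3(p - 2)(p + 4); at p=1 this is -15, so p increases.
∂J/∂q = -12(q - 4)(q - 1)(q + 3); at q=0 this is -144, so q increases.
p converges to its nearest critical value 2 (a local min of the p-part); q converges to 1. The iterate converges to (2, 1).

(2, 1)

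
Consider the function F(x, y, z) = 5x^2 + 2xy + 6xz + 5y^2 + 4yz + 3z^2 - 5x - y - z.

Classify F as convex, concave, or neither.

convex

F is quadratic, so its Hessian is the constant matrix H = [[10, 2, 6], [2, 10, 4], [6, 4, 6]].
Leading principal minors: 10, 96, 152.
All positive ⇒ H ≻ 0 ⇒ convex.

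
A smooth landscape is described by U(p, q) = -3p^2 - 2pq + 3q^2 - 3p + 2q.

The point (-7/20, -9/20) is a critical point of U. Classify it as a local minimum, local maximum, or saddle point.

The Hessian of U is constant: H = [[-6, -2], [-2, 6]].
det(H) = (-6)·6 − (-2)² = -40.
Since det(H) < 0, H is indefinite and the critical point is a saddle point.

saddle point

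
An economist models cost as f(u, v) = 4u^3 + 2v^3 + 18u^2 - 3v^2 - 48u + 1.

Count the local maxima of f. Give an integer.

1

f separates as a function of u plus a function of v, so ∇f=0 decouples.
∂f/∂u = 12(u - 1)(u + 4) = 0 at u ∈ {-4, 1}; ∂f/∂v = 6v(v - 1) = 0 at v ∈ {0, 1}.
The Hessian is diagonal: diag(f_uu, f_vv). Second derivatives: f_uu(-4)=-60, f_uu(1)=60; f_vv(0)=-6, f_vv(1)=6.
Local maxima occur where both diagonal entries negative: (-4, 0). Count: 1.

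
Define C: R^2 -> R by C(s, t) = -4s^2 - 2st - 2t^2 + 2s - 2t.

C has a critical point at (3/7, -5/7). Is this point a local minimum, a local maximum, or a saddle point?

The Hessian of C is constant: H = [[-8, -2], [-2, -4]].
det(H) = (-8)·(-4) − (-2)² = 28.
det(H) > 0 and tr(H) = -12 < 0, so H is negative definite and the point is a local maximum.

local maximum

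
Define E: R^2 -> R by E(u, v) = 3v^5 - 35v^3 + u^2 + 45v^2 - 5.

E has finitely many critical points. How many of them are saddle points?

E separates as a function of u plus a function of v, so ∇E=0 decouples.
∂E/∂u = 2u = 0 at u ∈ {0}; ∂E/∂v = 15v(v - 2)(v - 1)(v + 3) = 0 at v ∈ {-3, 0, 1, 2}.
The Hessian is diagonal: diag(E_uu, E_vv). Second derivatives: E_uu(0)=2; E_vv(-3)=-900, E_vv(0)=90, E_vv(1)=-60, E_vv(2)=150.
Saddle points occur where the two diagonal entries have opposite signs: (0, -3), (0, 1). Count: 2.

2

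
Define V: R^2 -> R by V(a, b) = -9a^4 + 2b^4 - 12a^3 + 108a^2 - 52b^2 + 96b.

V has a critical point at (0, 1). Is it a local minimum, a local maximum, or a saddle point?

The mixed partial ∂²V/∂a∂b is 0, so the Hessian at any point is diag(V_aa, V_bb) = diag(36(-3a^2 - 2a + 6), 8(3b^2 - 13)).
At (0, 1): H = diag(216, -80).
The eigenvalues have opposite signs, so H is indefinite: a saddle point.

saddle point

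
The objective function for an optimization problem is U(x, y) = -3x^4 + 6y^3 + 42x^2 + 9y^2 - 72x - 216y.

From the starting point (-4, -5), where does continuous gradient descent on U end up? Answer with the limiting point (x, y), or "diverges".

diverges

U is separable, so gradient descent decouples: x follows -∂U/∂x, y follows -∂U/∂y.
∂U/∂x = -12(x - 2)(x - 1)(x + 3); at x=-4 this is 360, so x decreases.
∂U/∂y = 18(y - 3)(y + 4); at y=-5 this is 144, so y decreases.
The x-coordinate has no critical point in that direction and runs off to infinity.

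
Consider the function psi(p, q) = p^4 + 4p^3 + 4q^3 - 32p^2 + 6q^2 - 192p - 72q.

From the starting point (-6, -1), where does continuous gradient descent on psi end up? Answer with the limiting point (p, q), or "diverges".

psi is separable, so gradient descent decouples: p follows -∂psi/∂p, q follows -∂psi/∂q.
∂psi/∂p = 4(p - 4)(p + 3)(p + 4); at p=-6 this is -240, so p increases.
∂psi/∂q = 12(q - 2)(q + 3); at q=-1 this is -72, so q increases.
p converges to its nearest critical value -4 (a local min of the p-part); q converges to 2. The iterate converges to (-4, 2).

(-4, 2)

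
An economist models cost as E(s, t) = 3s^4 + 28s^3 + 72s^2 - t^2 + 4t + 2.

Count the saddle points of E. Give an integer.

2

E separates as a function of s plus a function of t, so ∇E=0 decouples.
∂E/∂s = 12s(s + 3)(s + 4) = 0 at s ∈ {-4, -3, 0}; ∂E/∂t = -2(t - 2) = 0 at t ∈ {2}.
The Hessian is diagonal: diag(E_ss, E_tt). Second derivatives: E_ss(-4)=48, E_ss(-3)=-36, E_ss(0)=144; E_tt(2)=-2.
Saddle points occur where the two diagonal entries have opposite signs: (-4, 2), (0, 2). Count: 2.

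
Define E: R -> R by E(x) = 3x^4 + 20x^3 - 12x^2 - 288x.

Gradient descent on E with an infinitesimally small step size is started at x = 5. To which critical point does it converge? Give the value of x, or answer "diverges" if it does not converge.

E'(x) = 12(x - 2)(x + 3)(x + 4), so E'(5) = 2592.
Gradient descent moves in the -E' direction, i.e. x is decreasing.
The nearest critical point in that direction is x = 2, where E'' = 360 > 0 (a local minimum). The iterate converges there.

2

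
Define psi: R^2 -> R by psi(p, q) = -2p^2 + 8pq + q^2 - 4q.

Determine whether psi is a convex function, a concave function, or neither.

psi is quadratic, so its Hessian is the constant matrix H = [[-4, 8], [8, 2]].
det(H) = -72, tr(H) = -2.
det(H) < 0, so H is indefinite: neither convex nor concave.

neither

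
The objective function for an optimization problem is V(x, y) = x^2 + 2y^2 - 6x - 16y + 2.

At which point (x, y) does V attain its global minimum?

(3, 4)

V(x,y) separates as P(x) + Q(y) + 2, so its minimum is min P + min Q + 2.
P'(x) = 2x - 6 vanishes at x ∈ {3}; Q'(y) = 4y - 16 vanishes at y ∈ {4}.
Local minima of P (where P''>0): P(3)=-9. Local minima of Q: Q(4)=-32.
So the global minimum of V is P(3) + Q(4) + 2 = -9 − 32 + 2 = -39, attained at (3, 4).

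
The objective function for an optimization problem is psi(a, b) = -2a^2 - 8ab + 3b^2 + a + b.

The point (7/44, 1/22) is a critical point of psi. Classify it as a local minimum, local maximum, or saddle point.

saddle point

The Hessian of psi is constant: H = [[-4, -8], [-8, 6]].
det(H) = (-4)·6 − (-8)² = -88.
Since det(H) < 0, H is indefinite and the critical point is a saddle point.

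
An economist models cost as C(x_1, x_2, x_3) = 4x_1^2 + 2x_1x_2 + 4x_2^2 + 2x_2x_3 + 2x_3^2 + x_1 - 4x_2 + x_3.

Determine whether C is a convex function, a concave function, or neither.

C is quadratic, so its Hessian is the constant matrix H = [[8, 2, 0], [2, 8, 2], [0, 2, 4]].
Leading principal minors: 8, 60, 208.
All positive ⇒ H ≻ 0 ⇒ convex.

convex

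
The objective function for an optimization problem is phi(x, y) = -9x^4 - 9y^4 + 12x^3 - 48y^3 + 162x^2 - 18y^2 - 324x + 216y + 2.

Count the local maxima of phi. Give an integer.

phi separates as a function of x plus a function of y, so ∇phi=0 decouples.
∂phi/∂x = -36(x - 3)(x - 1)(x + 3) = 0 at x ∈ {-3, 1, 3}; ∂phi/∂y = -36(y - 1)(y + 2)(y + 3) = 0 at y ∈ {-3, -2, 1}.
The Hessian is diagonal: diag(phi_xx, phi_yy). Second derivatives: phi_xx(-3)=-864, phi_xx(1)=288, phi_xx(3)=-432; phi_yy(-3)=-144, phi_yy(-2)=108, phi_yy(1)=-432.
Local maxima occur where both diagonal entries negative: (-3, -3), (-3, 1), (3, -3), (3, 1). Count: 4.

4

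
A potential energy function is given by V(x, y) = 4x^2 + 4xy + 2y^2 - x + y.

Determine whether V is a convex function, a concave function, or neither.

convex

V is quadratic, so its Hessian is the constant matrix H = [[8, 4], [4, 4]].
det(H) = 16, tr(H) = 12.
det(H) > 0 and tr(H) > 0, so H is positive definite everywhere: convex.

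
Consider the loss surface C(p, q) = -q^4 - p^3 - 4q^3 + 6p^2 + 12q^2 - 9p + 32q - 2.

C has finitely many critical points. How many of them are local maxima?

2

C separates as a function of p plus a function of q, so ∇C=0 decouples.
∂C/∂p = -3(p - 3)(p - 1) = 0 at p ∈ {1, 3}; ∂C/∂q = -4(q - 2)(q + 1)(q + 4) = 0 at q ∈ {-4, -1, 2}.
The Hessian is diagonal: diag(C_pp, C_qq). Second derivatives: C_pp(1)=6, C_pp(3)=-6; C_qq(-4)=-72, C_qq(-1)=36, C_qq(2)=-72.
Local maxima occur where both diagonal entries negative: (3, -4), (3, 2). Count: 2.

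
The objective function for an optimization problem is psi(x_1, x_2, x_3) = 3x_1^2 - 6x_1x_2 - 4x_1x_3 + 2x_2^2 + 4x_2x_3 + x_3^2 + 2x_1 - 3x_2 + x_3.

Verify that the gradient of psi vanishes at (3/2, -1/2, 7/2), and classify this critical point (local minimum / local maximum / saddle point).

∇psi = (6x_1 - 6x_2 - 4x_3 + 2, -6x_1 + 4x_2 + 4x_3 - 3, -4x_1 + 4x_2 + 2x_3 + 1); substituting (3/2, -1/2, 7/2) gives ∇psi = (0, 0, 0), so (3/2, -1/2, 7/2) is indeed a critical point.
The Hessian is constant: H = [[6, -6, -4], [-6, 4, 4], [-4, 4, 2]].
Leading principal minors: Δ₁ = 6, Δ₂ = -12, Δ₃ = 8.
The minors fit neither the all-positive nor the alternating-sign pattern, so H is indefinite: a saddle point.

saddle point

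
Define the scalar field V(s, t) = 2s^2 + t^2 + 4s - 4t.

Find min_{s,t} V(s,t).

V(s,t) separates as P(s) + Q(t), so its minimum is min P + min Q.
P'(s) = 4s + 4 vanishes at s ∈ {-1}; Q'(t) = 2(t - 2) vanishes at t ∈ {2}.
Local minima of P (where P''>0): P(-1)=-2. Local minima of Q: Q(2)=-4.
So the global minimum of V is P(-1) + Q(2) = -2 − 4 = -6, attained at (-1, 2).

-6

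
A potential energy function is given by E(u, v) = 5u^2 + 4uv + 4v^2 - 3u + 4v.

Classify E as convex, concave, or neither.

convex

E is quadratic, so its Hessian is the constant matrix H = [[10, 4], [4, 8]].
det(H) = 64, tr(H) = 18.
det(H) > 0 and tr(H) > 0, so H is positive definite everywhere: convex.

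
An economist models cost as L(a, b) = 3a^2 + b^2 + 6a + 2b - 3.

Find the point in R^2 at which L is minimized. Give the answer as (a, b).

(-1, -1)

L(a,b) separates as P(a) + Q(b) − 3, so its minimum is min P + min Q − 3.
P'(a) = 6a + 6 vanishes at a ∈ {-1}; Q'(b) = 2b + 2 vanishes at b ∈ {-1}.
Local minima of P (where P''>0): P(-1)=-3. Local minima of Q: Q(-1)=-1.
So the global minimum of L is P(-1) + Q(-1) − 3 = -3 − 1 − 3 = -7, attained at (-1, -1).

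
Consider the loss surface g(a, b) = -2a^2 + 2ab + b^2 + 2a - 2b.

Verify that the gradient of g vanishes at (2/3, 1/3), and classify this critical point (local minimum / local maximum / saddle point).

∇g = (-4a + 2b + 2, 2a + 2b - 2); substituting (2/3, 1/3) gives ∇g = (0, 0), so (2/3, 1/3) is indeed a critical point.
The Hessian of g is constant: H = [[-4, 2], [2, 2]].
det(H) = (-4)·2 − 2² = -12.
Since det(H) < 0, H is indefinite and the critical point is a saddle point.

saddle point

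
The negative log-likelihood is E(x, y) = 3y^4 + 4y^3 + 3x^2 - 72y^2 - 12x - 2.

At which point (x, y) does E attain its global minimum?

(2, -4)

E(x,y) separates as P(x) + Q(y) − 2, so its minimum is min P + min Q − 2.
P'(x) = 6x - 12 vanishes at x ∈ {2}; Q'(y) = 12y(y - 3)(y + 4) vanishes at y ∈ {-4, 0, 3}.
Local minima of P (where P''>0): P(2)=-12. Local minima of Q: Q(-4)=-640, Q(3)=-297.
So the global minimum of E is P(2) + Q(-4) − 2 = -12 − 640 − 2 = -654, attained at (2, -4).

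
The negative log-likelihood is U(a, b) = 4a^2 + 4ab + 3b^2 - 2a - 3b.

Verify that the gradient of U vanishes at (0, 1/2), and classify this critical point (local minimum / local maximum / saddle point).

∇U = (8a + 4b - 2, 4a + 6b - 3); substituting (0, 1/2) gives ∇U = (0, 0), so (0, 1/2) is indeed a critical point.
The Hessian of U is constant: H = [[8, 4], [4, 6]].
det(H) = 8·6 − 4² = 32.
det(H) > 0 and tr(H) = 14 > 0, so H is positive definite and the point is a local minimum.

local minimum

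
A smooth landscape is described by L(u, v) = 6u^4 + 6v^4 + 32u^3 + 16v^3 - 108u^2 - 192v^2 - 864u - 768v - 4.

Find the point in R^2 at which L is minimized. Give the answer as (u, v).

(3, 4)

L(u,v) separates as P(u) + Q(v) − 4, so its minimum is min P + min Q − 4.
P'(u) = 24(u - 3)(u + 3)(u + 4) vanishes at u ∈ {-4, -3, 3}; Q'(v) = 24(v - 4)(v + 2)(v + 4) vanishes at v ∈ {-4, -2, 4}.
Local minima of P (where P''>0): P(-4)=1216, P(3)=-2214. Local minima of Q: Q(-4)=512, Q(4)=-3584.
So the global minimum of L is P(3) + Q(4) − 4 = -2214 − 3584 − 4 = -5802, attained at (3, 4).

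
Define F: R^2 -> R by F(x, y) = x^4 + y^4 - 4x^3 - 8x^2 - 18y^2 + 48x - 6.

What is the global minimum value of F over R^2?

F(x,y) separates as P(x) + Q(y) − 6, so its minimum is min P + min Q − 6.
P'(x) = 4(x - 3)(x - 2)(x + 2) vanishes at x ∈ {-2, 2, 3}; Q'(y) = 4y(y - 3)(y + 3) vanishes at y ∈ {-3, 0, 3}.
Local minima of P (where P''>0): P(-2)=-80, P(3)=45. Local minima of Q: Q(-3)=-81, Q(3)=-81.
So the global minimum of F is P(-2) + Q(-3) − 6 = -80 − 81 − 6 = -167, attained at (-2, -3).

-167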